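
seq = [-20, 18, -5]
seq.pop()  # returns -5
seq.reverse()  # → [18, -20]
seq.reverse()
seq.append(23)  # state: [-20, 18, 23]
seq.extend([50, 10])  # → [-20, 18, 23, 50, 10]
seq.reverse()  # [10, 50, 23, 18, -20]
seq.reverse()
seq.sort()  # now [-20, 10, 18, 23, 50]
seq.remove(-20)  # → [10, 18, 23, 50]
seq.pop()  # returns 50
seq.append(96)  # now [10, 18, 23, 96]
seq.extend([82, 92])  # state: [10, 18, 23, 96, 82, 92]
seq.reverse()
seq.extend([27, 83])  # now [92, 82, 96, 23, 18, 10, 27, 83]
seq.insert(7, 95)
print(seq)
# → [92, 82, 96, 23, 18, 10, 27, 95, 83]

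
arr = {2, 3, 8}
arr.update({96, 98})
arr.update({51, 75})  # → {2, 3, 8, 51, 75, 96, 98}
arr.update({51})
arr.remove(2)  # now {3, 8, 51, 75, 96, 98}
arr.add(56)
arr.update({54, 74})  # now {3, 8, 51, 54, 56, 74, 75, 96, 98}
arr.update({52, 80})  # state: {3, 8, 51, 52, 54, 56, 74, 75, 80, 96, 98}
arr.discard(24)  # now {3, 8, 51, 52, 54, 56, 74, 75, 80, 96, 98}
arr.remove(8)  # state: {3, 51, 52, 54, 56, 74, 75, 80, 96, 98}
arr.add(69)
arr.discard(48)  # {3, 51, 52, 54, 56, 69, 74, 75, 80, 96, 98}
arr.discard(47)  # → {3, 51, 52, 54, 56, 69, 74, 75, 80, 96, 98}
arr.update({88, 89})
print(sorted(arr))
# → [3, 51, 52, 54, 56, 69, 74, 75, 80, 88, 89, 96, 98]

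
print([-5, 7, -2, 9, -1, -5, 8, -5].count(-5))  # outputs 3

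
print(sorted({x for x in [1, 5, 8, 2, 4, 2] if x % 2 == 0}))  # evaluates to [2, 4, 8]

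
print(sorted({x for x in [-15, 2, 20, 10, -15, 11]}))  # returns [-15, 2, 10, 11, 20]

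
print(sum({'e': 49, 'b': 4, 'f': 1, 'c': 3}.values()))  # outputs 57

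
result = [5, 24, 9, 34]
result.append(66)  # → [5, 24, 9, 34, 66]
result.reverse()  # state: [66, 34, 9, 24, 5]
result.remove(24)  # [66, 34, 9, 5]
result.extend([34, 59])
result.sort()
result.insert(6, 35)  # [5, 9, 34, 34, 59, 66, 35]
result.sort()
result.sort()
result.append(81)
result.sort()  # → [5, 9, 34, 34, 35, 59, 66, 81]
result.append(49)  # [5, 9, 34, 34, 35, 59, 66, 81, 49]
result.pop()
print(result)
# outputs [5, 9, 34, 34, 35, 59, 66, 81]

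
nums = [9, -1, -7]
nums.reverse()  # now [-7, -1, 9]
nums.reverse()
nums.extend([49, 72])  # [9, -1, -7, 49, 72]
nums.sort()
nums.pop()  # 72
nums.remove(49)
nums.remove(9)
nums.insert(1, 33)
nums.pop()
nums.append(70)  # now [-7, 33, 70]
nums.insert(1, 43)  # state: [-7, 43, 33, 70]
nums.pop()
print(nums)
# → [-7, 43, 33]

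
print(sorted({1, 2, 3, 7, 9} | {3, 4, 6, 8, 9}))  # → [1, 2, 3, 4, 6, 7, 8, 9]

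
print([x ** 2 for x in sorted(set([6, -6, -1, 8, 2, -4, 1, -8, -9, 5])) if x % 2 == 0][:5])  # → [64, 36, 16, 4, 36]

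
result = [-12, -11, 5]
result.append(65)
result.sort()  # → [-12, -11, 5, 65]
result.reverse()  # [65, 5, -11, -12]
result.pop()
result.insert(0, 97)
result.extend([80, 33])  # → [97, 65, 5, -11, 80, 33]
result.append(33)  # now [97, 65, 5, -11, 80, 33, 33]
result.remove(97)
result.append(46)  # [65, 5, -11, 80, 33, 33, 46]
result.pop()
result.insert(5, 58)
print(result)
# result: [65, 5, -11, 80, 33, 58, 33]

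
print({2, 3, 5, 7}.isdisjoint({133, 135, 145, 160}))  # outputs True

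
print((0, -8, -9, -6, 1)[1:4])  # (-8, -9, -6)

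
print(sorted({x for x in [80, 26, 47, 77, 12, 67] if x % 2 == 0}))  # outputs [12, 26, 80]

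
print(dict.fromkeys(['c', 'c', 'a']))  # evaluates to {'c': None, 'a': None}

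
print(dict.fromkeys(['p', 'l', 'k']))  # {'p': None, 'l': None, 'k': None}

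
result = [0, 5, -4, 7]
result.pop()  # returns 7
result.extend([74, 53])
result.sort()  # [-4, 0, 5, 53, 74]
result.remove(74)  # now [-4, 0, 5, 53]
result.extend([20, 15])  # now [-4, 0, 5, 53, 20, 15]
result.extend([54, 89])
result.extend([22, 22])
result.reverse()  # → [22, 22, 89, 54, 15, 20, 53, 5, 0, -4]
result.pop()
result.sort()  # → [0, 5, 15, 20, 22, 22, 53, 54, 89]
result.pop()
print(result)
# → [0, 5, 15, 20, 22, 22, 53, 54]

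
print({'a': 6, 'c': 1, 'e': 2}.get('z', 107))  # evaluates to 107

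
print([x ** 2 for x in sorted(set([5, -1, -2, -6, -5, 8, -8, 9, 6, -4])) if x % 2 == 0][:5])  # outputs [64, 36, 16, 4, 36]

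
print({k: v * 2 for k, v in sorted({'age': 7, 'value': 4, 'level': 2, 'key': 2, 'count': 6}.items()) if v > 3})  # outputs {'age': 14, 'count': 12, 'value': 8}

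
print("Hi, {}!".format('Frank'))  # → Hi, Frank!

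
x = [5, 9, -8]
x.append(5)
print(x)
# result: [5, 9, -8, 5]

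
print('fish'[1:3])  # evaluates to is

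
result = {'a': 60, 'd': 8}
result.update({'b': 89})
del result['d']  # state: {'a': 60, 'b': 89}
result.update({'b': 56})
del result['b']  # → {'a': 60}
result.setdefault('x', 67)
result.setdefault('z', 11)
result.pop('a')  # 60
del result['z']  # {'x': 67}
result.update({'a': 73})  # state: {'x': 67, 'a': 73}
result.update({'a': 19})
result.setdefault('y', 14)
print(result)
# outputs {'x': 67, 'a': 19, 'y': 14}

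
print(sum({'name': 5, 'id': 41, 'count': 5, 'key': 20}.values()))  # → 71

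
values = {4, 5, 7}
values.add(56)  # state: {4, 5, 7, 56}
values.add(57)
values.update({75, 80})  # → {4, 5, 7, 56, 57, 75, 80}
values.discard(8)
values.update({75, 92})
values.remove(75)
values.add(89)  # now {4, 5, 7, 56, 57, 80, 89, 92}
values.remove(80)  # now {4, 5, 7, 56, 57, 89, 92}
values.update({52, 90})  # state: {4, 5, 7, 52, 56, 57, 89, 90, 92}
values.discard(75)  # {4, 5, 7, 52, 56, 57, 89, 90, 92}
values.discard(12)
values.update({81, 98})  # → {4, 5, 7, 52, 56, 57, 81, 89, 90, 92, 98}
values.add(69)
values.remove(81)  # {4, 5, 7, 52, 56, 57, 69, 89, 90, 92, 98}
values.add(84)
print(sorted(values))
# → [4, 5, 7, 52, 56, 57, 69, 84, 89, 90, 92, 98]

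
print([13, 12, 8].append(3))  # None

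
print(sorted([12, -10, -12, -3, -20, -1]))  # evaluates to [-20, -12, -10, -3, -1, 12]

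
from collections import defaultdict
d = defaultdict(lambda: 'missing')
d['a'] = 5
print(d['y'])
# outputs missing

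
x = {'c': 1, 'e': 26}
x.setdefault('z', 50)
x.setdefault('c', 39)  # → 1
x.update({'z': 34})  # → {'c': 1, 'e': 26, 'z': 34}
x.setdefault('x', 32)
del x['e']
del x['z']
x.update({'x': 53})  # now {'c': 1, 'x': 53}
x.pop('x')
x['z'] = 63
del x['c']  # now {'z': 63}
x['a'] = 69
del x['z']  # {'a': 69}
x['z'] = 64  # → {'a': 69, 'z': 64}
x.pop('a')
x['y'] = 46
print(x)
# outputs {'z': 64, 'y': 46}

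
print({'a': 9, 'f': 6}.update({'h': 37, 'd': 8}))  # None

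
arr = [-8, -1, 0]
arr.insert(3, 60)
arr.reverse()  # [60, 0, -1, -8]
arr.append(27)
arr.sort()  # [-8, -1, 0, 27, 60]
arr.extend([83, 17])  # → [-8, -1, 0, 27, 60, 83, 17]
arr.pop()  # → 17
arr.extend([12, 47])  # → [-8, -1, 0, 27, 60, 83, 12, 47]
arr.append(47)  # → [-8, -1, 0, 27, 60, 83, 12, 47, 47]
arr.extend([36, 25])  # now [-8, -1, 0, 27, 60, 83, 12, 47, 47, 36, 25]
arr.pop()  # 25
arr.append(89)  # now [-8, -1, 0, 27, 60, 83, 12, 47, 47, 36, 89]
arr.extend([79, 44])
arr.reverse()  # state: [44, 79, 89, 36, 47, 47, 12, 83, 60, 27, 0, -1, -8]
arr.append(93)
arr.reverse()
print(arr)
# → [93, -8, -1, 0, 27, 60, 83, 12, 47, 47, 36, 89, 79, 44]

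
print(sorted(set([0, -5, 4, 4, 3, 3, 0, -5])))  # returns [-5, 0, 3, 4]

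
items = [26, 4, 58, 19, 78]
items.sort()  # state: [4, 19, 26, 58, 78]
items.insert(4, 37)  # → [4, 19, 26, 58, 37, 78]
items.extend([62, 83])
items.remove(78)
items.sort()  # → [4, 19, 26, 37, 58, 62, 83]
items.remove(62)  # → [4, 19, 26, 37, 58, 83]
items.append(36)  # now [4, 19, 26, 37, 58, 83, 36]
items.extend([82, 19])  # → [4, 19, 26, 37, 58, 83, 36, 82, 19]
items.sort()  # [4, 19, 19, 26, 36, 37, 58, 82, 83]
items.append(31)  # [4, 19, 19, 26, 36, 37, 58, 82, 83, 31]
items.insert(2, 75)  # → [4, 19, 75, 19, 26, 36, 37, 58, 82, 83, 31]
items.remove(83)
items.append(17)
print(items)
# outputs [4, 19, 75, 19, 26, 36, 37, 58, 82, 31, 17]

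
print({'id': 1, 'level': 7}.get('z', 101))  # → 101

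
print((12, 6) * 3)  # (12, 6, 12, 6, 12, 6)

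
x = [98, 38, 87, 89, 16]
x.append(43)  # [98, 38, 87, 89, 16, 43]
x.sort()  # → [16, 38, 43, 87, 89, 98]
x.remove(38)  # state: [16, 43, 87, 89, 98]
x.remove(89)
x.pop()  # 98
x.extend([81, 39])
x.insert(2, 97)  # [16, 43, 97, 87, 81, 39]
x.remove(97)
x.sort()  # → [16, 39, 43, 81, 87]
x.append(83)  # [16, 39, 43, 81, 87, 83]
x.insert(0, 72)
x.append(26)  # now [72, 16, 39, 43, 81, 87, 83, 26]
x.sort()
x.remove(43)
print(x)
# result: [16, 26, 39, 72, 81, 83, 87]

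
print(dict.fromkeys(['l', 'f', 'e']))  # {'l': None, 'f': None, 'e': None}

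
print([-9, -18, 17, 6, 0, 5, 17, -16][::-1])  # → [-16, 17, 5, 0, 6, 17, -18, -9]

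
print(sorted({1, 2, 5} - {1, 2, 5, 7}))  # []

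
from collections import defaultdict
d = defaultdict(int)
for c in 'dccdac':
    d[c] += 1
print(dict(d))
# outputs {'d': 2, 'c': 3, 'a': 1}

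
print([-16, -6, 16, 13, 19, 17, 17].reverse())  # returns None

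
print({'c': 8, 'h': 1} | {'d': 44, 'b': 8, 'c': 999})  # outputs {'c': 999, 'h': 1, 'd': 44, 'b': 8}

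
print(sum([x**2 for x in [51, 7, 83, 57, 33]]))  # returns 13877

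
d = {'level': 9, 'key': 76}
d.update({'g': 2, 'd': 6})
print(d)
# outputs {'level': 9, 'key': 76, 'g': 2, 'd': 6}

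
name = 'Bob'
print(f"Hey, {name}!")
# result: Hey, Bob!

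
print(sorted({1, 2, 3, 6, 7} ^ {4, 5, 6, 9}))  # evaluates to [1, 2, 3, 4, 5, 7, 9]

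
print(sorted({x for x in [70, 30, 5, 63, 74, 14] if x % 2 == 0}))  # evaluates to [14, 30, 70, 74]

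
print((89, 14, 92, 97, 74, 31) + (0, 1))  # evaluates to (89, 14, 92, 97, 74, 31, 0, 1)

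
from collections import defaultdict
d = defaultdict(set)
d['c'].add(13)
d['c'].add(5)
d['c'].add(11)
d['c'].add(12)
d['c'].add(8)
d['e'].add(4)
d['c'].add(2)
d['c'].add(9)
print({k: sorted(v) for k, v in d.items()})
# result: {'c': [2, 5, 8, 9, 11, 12, 13], 'e': [4]}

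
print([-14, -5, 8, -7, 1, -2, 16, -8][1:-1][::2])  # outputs [-5, -7, -2]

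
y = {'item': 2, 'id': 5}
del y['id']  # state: {'item': 2}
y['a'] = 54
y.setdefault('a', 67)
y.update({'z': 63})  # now {'item': 2, 'a': 54, 'z': 63}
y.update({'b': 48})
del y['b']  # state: {'item': 2, 'a': 54, 'z': 63}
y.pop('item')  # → 2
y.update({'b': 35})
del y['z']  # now {'a': 54, 'b': 35}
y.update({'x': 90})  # {'a': 54, 'b': 35, 'x': 90}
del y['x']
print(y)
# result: {'a': 54, 'b': 35}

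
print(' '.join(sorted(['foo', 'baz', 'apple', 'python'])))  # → apple baz foo python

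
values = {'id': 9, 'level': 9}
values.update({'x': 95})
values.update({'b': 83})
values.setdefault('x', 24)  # 95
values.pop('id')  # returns 9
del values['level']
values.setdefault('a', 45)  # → 45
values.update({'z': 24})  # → {'x': 95, 'b': 83, 'a': 45, 'z': 24}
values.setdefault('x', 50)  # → 95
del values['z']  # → {'x': 95, 'b': 83, 'a': 45}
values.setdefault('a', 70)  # 45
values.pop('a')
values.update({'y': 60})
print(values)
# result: {'x': 95, 'b': 83, 'y': 60}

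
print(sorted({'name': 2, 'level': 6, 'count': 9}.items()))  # [('count', 9), ('level', 6), ('name', 2)]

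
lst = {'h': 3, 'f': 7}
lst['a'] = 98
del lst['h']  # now {'f': 7, 'a': 98}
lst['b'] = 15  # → {'f': 7, 'a': 98, 'b': 15}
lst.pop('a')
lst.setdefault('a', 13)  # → 13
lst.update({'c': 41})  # {'f': 7, 'b': 15, 'a': 13, 'c': 41}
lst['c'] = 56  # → {'f': 7, 'b': 15, 'a': 13, 'c': 56}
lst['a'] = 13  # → {'f': 7, 'b': 15, 'a': 13, 'c': 56}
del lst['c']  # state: {'f': 7, 'b': 15, 'a': 13}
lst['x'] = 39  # {'f': 7, 'b': 15, 'a': 13, 'x': 39}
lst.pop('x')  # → 39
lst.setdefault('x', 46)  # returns 46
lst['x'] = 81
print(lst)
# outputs {'f': 7, 'b': 15, 'a': 13, 'x': 81}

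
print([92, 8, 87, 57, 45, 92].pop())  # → 92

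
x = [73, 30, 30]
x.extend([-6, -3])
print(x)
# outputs [73, 30, 30, -6, -3]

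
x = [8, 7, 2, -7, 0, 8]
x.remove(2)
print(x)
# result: [8, 7, -7, 0, 8]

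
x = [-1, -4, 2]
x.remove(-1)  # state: [-4, 2]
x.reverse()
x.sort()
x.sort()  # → [-4, 2]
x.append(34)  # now [-4, 2, 34]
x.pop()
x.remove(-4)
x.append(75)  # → [2, 75]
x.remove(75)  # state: [2]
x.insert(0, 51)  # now [51, 2]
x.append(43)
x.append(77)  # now [51, 2, 43, 77]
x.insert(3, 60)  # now [51, 2, 43, 60, 77]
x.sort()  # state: [2, 43, 51, 60, 77]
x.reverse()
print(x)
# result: [77, 60, 51, 43, 2]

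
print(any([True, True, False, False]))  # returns True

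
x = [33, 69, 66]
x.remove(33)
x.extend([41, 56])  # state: [69, 66, 41, 56]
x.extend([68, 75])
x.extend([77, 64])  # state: [69, 66, 41, 56, 68, 75, 77, 64]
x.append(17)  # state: [69, 66, 41, 56, 68, 75, 77, 64, 17]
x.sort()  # [17, 41, 56, 64, 66, 68, 69, 75, 77]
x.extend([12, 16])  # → [17, 41, 56, 64, 66, 68, 69, 75, 77, 12, 16]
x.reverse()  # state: [16, 12, 77, 75, 69, 68, 66, 64, 56, 41, 17]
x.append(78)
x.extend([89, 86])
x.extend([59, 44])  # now [16, 12, 77, 75, 69, 68, 66, 64, 56, 41, 17, 78, 89, 86, 59, 44]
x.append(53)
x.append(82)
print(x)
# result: [16, 12, 77, 75, 69, 68, 66, 64, 56, 41, 17, 78, 89, 86, 59, 44, 53, 82]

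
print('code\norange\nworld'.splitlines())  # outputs ['code', 'orange', 'world']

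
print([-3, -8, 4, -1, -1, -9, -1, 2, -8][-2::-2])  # [2, -9, -1, -8]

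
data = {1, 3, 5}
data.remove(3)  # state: {1, 5}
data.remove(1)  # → {5}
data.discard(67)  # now {5}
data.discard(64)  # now {5}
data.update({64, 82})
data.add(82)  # {5, 64, 82}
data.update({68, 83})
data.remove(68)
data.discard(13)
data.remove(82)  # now {5, 64, 83}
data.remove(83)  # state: {5, 64}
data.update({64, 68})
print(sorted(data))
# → [5, 64, 68]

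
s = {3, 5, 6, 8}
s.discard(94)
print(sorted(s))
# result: [3, 5, 6, 8]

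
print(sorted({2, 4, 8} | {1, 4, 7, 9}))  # [1, 2, 4, 7, 8, 9]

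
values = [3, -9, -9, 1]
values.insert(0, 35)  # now [35, 3, -9, -9, 1]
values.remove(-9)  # [35, 3, -9, 1]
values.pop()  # 1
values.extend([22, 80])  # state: [35, 3, -9, 22, 80]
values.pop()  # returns 80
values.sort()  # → [-9, 3, 22, 35]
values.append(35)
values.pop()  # 35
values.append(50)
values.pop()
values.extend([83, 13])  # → [-9, 3, 22, 35, 83, 13]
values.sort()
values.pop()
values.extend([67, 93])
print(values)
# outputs [-9, 3, 13, 22, 35, 67, 93]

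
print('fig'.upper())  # FIG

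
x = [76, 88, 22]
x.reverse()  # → [22, 88, 76]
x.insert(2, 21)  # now [22, 88, 21, 76]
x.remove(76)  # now [22, 88, 21]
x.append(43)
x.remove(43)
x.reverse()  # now [21, 88, 22]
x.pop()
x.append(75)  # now [21, 88, 75]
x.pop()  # 75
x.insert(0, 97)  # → [97, 21, 88]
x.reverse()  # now [88, 21, 97]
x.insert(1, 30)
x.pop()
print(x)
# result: [88, 30, 21]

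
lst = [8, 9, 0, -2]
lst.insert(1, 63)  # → [8, 63, 9, 0, -2]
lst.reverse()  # [-2, 0, 9, 63, 8]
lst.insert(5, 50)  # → [-2, 0, 9, 63, 8, 50]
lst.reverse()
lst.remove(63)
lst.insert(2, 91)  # [50, 8, 91, 9, 0, -2]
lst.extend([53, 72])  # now [50, 8, 91, 9, 0, -2, 53, 72]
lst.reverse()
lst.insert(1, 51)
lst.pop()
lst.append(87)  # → [72, 51, 53, -2, 0, 9, 91, 8, 87]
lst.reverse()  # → [87, 8, 91, 9, 0, -2, 53, 51, 72]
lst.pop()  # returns 72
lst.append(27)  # [87, 8, 91, 9, 0, -2, 53, 51, 27]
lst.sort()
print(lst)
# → [-2, 0, 8, 9, 27, 51, 53, 87, 91]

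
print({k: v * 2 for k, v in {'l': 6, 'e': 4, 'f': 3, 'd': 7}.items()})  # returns {'l': 12, 'e': 8, 'f': 6, 'd': 14}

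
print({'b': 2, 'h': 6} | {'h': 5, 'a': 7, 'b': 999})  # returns {'b': 999, 'h': 5, 'a': 7}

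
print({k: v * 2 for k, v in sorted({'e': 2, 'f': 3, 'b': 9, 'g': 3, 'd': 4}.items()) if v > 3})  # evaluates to {'b': 18, 'd': 8}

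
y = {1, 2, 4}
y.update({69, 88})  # {1, 2, 4, 69, 88}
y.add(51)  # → {1, 2, 4, 51, 69, 88}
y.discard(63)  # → {1, 2, 4, 51, 69, 88}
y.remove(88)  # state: {1, 2, 4, 51, 69}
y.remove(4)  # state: {1, 2, 51, 69}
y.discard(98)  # {1, 2, 51, 69}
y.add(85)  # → {1, 2, 51, 69, 85}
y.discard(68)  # {1, 2, 51, 69, 85}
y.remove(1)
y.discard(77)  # {2, 51, 69, 85}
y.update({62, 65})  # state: {2, 51, 62, 65, 69, 85}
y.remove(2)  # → {51, 62, 65, 69, 85}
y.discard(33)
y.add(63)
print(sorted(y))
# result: [51, 62, 63, 65, 69, 85]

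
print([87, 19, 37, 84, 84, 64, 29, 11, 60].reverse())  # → None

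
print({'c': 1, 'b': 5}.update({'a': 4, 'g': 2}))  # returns None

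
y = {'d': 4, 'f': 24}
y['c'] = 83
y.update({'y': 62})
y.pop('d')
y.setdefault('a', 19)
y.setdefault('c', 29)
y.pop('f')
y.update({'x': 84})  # {'c': 83, 'y': 62, 'a': 19, 'x': 84}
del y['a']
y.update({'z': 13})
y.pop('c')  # 83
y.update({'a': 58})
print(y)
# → {'y': 62, 'x': 84, 'z': 13, 'a': 58}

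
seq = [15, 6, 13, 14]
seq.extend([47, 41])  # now [15, 6, 13, 14, 47, 41]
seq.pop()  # 41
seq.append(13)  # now [15, 6, 13, 14, 47, 13]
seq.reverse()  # [13, 47, 14, 13, 6, 15]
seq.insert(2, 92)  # [13, 47, 92, 14, 13, 6, 15]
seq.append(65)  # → [13, 47, 92, 14, 13, 6, 15, 65]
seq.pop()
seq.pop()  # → 15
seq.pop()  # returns 6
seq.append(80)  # [13, 47, 92, 14, 13, 80]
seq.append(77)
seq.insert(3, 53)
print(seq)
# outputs [13, 47, 92, 53, 14, 13, 80, 77]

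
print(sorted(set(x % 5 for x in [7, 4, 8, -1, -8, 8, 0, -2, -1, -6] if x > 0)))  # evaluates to [2, 3, 4]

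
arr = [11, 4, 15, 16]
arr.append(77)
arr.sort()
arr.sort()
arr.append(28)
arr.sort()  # [4, 11, 15, 16, 28, 77]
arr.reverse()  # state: [77, 28, 16, 15, 11, 4]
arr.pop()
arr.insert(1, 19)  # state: [77, 19, 28, 16, 15, 11]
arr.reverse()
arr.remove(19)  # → [11, 15, 16, 28, 77]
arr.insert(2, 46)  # [11, 15, 46, 16, 28, 77]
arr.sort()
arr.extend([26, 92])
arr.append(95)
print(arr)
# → [11, 15, 16, 28, 46, 77, 26, 92, 95]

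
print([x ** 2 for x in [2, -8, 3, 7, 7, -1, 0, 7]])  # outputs [4, 64, 9, 49, 49, 1, 0, 49]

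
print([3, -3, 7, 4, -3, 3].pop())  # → 3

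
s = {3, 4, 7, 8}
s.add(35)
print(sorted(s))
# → [3, 4, 7, 8, 35]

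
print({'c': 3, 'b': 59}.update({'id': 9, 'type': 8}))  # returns None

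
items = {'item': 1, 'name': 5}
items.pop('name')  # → 5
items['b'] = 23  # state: {'item': 1, 'b': 23}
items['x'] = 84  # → {'item': 1, 'b': 23, 'x': 84}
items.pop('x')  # 84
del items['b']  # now {'item': 1}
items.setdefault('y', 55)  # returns 55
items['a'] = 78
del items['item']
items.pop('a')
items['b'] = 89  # {'y': 55, 'b': 89}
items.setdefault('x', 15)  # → 15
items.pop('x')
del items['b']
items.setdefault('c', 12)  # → 12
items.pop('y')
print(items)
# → {'c': 12}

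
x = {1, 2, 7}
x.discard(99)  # {1, 2, 7}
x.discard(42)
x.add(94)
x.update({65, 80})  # {1, 2, 7, 65, 80, 94}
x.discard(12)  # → {1, 2, 7, 65, 80, 94}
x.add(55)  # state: {1, 2, 7, 55, 65, 80, 94}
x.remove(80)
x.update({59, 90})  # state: {1, 2, 7, 55, 59, 65, 90, 94}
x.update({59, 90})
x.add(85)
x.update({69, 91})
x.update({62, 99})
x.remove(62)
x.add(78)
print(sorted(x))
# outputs [1, 2, 7, 55, 59, 65, 69, 78, 85, 90, 91, 94, 99]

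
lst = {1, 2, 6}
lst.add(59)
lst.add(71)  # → {1, 2, 6, 59, 71}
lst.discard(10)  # {1, 2, 6, 59, 71}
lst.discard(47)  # {1, 2, 6, 59, 71}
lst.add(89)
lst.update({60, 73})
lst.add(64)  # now {1, 2, 6, 59, 60, 64, 71, 73, 89}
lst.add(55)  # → {1, 2, 6, 55, 59, 60, 64, 71, 73, 89}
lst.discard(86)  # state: {1, 2, 6, 55, 59, 60, 64, 71, 73, 89}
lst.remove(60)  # {1, 2, 6, 55, 59, 64, 71, 73, 89}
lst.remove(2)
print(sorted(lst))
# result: [1, 6, 55, 59, 64, 71, 73, 89]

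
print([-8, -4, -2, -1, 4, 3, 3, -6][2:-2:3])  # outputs [-2, 3]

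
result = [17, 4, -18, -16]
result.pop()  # -16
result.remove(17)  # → [4, -18]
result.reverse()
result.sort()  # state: [-18, 4]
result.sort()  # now [-18, 4]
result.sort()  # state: [-18, 4]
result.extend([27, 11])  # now [-18, 4, 27, 11]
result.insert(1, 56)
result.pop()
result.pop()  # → 27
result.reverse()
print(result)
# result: [4, 56, -18]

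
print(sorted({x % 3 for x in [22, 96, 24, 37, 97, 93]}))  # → [0, 1]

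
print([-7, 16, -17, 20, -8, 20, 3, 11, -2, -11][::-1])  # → [-11, -2, 11, 3, 20, -8, 20, -17, 16, -7]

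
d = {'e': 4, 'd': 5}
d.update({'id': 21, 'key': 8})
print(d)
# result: {'e': 4, 'd': 5, 'id': 21, 'key': 8}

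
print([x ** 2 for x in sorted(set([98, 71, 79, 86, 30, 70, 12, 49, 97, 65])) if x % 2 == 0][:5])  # [144, 900, 4900, 7396, 9604]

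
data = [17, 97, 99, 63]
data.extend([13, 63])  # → [17, 97, 99, 63, 13, 63]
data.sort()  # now [13, 17, 63, 63, 97, 99]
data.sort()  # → [13, 17, 63, 63, 97, 99]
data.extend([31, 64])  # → [13, 17, 63, 63, 97, 99, 31, 64]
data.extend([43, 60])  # [13, 17, 63, 63, 97, 99, 31, 64, 43, 60]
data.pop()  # 60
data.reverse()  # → [43, 64, 31, 99, 97, 63, 63, 17, 13]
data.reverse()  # [13, 17, 63, 63, 97, 99, 31, 64, 43]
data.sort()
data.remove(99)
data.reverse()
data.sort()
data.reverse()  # [97, 64, 63, 63, 43, 31, 17, 13]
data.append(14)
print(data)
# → [97, 64, 63, 63, 43, 31, 17, 13, 14]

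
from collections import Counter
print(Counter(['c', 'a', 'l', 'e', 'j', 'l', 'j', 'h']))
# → Counter({'l': 2, 'j': 2, 'c': 1, 'a': 1, 'e': 1, 'h': 1})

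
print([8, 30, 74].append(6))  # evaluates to None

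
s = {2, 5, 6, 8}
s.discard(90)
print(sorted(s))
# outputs [2, 5, 6, 8]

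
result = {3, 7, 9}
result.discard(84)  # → {3, 7, 9}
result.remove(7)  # {3, 9}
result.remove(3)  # {9}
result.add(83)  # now {9, 83}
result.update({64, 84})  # {9, 64, 83, 84}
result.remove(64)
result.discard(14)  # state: {9, 83, 84}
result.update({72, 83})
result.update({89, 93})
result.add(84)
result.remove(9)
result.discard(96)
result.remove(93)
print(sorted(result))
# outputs [72, 83, 84, 89]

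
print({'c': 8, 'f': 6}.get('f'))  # 6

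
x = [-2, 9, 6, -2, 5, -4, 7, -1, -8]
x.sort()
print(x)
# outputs [-8, -4, -2, -2, -1, 5, 6, 7, 9]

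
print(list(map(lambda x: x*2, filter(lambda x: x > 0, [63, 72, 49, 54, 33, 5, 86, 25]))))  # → [126, 144, 98, 108, 66, 10, 172, 50]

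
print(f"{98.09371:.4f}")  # 98.0937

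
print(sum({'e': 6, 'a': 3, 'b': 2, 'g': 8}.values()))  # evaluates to 19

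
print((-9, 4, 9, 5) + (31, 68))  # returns (-9, 4, 9, 5, 31, 68)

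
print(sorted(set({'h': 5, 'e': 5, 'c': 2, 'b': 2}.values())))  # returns [2, 5]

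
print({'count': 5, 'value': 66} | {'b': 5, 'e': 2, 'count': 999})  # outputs {'count': 999, 'value': 66, 'b': 5, 'e': 2}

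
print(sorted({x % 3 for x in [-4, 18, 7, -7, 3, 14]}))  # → [0, 1, 2]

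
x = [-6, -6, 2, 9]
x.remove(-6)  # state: [-6, 2, 9]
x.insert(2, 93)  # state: [-6, 2, 93, 9]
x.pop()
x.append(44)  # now [-6, 2, 93, 44]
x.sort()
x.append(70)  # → [-6, 2, 44, 93, 70]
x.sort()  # [-6, 2, 44, 70, 93]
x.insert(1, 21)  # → [-6, 21, 2, 44, 70, 93]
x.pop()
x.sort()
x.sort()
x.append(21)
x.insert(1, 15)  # [-6, 15, 2, 21, 44, 70, 21]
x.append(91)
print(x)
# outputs [-6, 15, 2, 21, 44, 70, 21, 91]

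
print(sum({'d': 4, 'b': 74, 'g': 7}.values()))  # 85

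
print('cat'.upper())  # CAT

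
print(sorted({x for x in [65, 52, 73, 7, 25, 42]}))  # [7, 25, 42, 52, 65, 73]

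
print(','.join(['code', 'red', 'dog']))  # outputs code,red,dog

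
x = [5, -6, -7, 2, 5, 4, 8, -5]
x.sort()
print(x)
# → [-7, -6, -5, 2, 4, 5, 5, 8]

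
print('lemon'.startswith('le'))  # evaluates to True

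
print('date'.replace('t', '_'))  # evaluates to da_e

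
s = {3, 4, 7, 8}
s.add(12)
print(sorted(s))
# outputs [3, 4, 7, 8, 12]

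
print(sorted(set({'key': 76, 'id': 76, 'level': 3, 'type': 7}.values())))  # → [3, 7, 76]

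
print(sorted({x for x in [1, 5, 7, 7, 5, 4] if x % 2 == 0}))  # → [4]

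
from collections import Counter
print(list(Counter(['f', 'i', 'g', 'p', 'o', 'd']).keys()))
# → ['f', 'i', 'g', 'p', 'o', 'd']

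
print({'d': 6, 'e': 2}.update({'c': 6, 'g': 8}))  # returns None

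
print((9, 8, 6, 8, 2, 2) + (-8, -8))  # (9, 8, 6, 8, 2, 2, -8, -8)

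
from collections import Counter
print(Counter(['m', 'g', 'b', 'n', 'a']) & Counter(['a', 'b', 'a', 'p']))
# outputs Counter({'b': 1, 'a': 1})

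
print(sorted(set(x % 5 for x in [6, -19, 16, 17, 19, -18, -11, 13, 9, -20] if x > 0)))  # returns [1, 2, 3, 4]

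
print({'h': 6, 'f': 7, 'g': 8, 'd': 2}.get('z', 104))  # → 104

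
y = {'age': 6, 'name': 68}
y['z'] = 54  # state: {'age': 6, 'name': 68, 'z': 54}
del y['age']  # {'name': 68, 'z': 54}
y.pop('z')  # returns 54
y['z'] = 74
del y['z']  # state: {'name': 68}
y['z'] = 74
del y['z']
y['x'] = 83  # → {'name': 68, 'x': 83}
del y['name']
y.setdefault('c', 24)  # 24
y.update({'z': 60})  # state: {'x': 83, 'c': 24, 'z': 60}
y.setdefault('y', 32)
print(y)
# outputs {'x': 83, 'c': 24, 'z': 60, 'y': 32}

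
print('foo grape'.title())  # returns Foo Grape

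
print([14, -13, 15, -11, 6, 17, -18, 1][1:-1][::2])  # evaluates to [-13, -11, 17]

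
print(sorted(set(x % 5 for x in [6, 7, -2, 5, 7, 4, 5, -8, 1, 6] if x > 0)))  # [0, 1, 2, 4]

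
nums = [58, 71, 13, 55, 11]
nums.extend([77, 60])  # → [58, 71, 13, 55, 11, 77, 60]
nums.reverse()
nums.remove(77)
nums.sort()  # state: [11, 13, 55, 58, 60, 71]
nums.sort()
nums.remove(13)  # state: [11, 55, 58, 60, 71]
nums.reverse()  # [71, 60, 58, 55, 11]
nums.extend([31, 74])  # [71, 60, 58, 55, 11, 31, 74]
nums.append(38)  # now [71, 60, 58, 55, 11, 31, 74, 38]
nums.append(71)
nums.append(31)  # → [71, 60, 58, 55, 11, 31, 74, 38, 71, 31]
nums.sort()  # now [11, 31, 31, 38, 55, 58, 60, 71, 71, 74]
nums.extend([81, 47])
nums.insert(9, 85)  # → [11, 31, 31, 38, 55, 58, 60, 71, 71, 85, 74, 81, 47]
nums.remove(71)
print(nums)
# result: [11, 31, 31, 38, 55, 58, 60, 71, 85, 74, 81, 47]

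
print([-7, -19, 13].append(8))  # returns None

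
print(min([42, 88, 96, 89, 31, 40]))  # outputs 31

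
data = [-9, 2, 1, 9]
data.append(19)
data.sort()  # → [-9, 1, 2, 9, 19]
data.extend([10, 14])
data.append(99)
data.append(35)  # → [-9, 1, 2, 9, 19, 10, 14, 99, 35]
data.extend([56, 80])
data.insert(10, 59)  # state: [-9, 1, 2, 9, 19, 10, 14, 99, 35, 56, 59, 80]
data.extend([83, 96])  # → [-9, 1, 2, 9, 19, 10, 14, 99, 35, 56, 59, 80, 83, 96]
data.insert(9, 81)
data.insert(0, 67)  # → [67, -9, 1, 2, 9, 19, 10, 14, 99, 35, 81, 56, 59, 80, 83, 96]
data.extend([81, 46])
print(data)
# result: [67, -9, 1, 2, 9, 19, 10, 14, 99, 35, 81, 56, 59, 80, 83, 96, 81, 46]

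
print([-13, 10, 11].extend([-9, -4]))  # None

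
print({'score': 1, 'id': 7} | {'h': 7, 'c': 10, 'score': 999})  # {'score': 999, 'id': 7, 'h': 7, 'c': 10}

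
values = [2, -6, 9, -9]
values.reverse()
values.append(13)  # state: [-9, 9, -6, 2, 13]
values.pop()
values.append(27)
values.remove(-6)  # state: [-9, 9, 2, 27]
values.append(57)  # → [-9, 9, 2, 27, 57]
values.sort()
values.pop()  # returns 57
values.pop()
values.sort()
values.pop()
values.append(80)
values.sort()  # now [-9, 2, 80]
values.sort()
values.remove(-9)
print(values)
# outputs [2, 80]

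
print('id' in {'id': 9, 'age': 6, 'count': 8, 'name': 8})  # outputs True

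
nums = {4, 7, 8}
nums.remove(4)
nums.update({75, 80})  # {7, 8, 75, 80}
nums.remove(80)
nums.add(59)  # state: {7, 8, 59, 75}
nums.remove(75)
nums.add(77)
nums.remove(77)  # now {7, 8, 59}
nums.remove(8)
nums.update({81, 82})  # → {7, 59, 81, 82}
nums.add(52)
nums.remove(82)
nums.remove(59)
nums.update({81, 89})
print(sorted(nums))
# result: [7, 52, 81, 89]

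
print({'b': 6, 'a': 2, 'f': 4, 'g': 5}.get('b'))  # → 6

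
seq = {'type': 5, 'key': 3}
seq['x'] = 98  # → {'type': 5, 'key': 3, 'x': 98}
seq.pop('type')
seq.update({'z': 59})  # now {'key': 3, 'x': 98, 'z': 59}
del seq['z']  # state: {'key': 3, 'x': 98}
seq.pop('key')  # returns 3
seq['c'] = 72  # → {'x': 98, 'c': 72}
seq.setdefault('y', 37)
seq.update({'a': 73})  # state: {'x': 98, 'c': 72, 'y': 37, 'a': 73}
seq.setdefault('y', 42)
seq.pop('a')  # 73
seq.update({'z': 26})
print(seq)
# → {'x': 98, 'c': 72, 'y': 37, 'z': 26}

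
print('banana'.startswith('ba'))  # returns True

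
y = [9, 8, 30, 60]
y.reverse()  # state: [60, 30, 8, 9]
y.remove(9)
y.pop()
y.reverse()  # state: [30, 60]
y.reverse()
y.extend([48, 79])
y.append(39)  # [60, 30, 48, 79, 39]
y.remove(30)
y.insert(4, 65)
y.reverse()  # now [65, 39, 79, 48, 60]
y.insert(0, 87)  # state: [87, 65, 39, 79, 48, 60]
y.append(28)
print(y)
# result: [87, 65, 39, 79, 48, 60, 28]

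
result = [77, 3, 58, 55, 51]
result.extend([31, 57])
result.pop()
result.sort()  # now [3, 31, 51, 55, 58, 77]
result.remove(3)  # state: [31, 51, 55, 58, 77]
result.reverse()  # [77, 58, 55, 51, 31]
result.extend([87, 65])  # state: [77, 58, 55, 51, 31, 87, 65]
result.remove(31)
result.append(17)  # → [77, 58, 55, 51, 87, 65, 17]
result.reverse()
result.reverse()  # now [77, 58, 55, 51, 87, 65, 17]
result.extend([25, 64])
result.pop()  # 64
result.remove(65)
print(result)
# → [77, 58, 55, 51, 87, 17, 25]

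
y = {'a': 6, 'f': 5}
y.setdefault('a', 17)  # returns 6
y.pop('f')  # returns 5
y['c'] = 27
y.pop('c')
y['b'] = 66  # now {'a': 6, 'b': 66}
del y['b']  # {'a': 6}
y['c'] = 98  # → {'a': 6, 'c': 98}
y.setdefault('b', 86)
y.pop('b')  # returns 86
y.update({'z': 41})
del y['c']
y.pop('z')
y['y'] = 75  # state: {'a': 6, 'y': 75}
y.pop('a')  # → 6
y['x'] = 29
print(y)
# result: {'y': 75, 'x': 29}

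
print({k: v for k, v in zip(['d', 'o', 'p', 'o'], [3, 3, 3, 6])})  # {'d': 3, 'o': 6, 'p': 3}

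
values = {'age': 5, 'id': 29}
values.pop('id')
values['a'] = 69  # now {'age': 5, 'a': 69}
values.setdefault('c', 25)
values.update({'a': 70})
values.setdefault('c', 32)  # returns 25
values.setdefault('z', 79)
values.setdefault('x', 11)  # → 11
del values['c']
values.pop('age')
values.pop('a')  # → 70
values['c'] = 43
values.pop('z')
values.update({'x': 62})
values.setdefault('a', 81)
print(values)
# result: {'x': 62, 'c': 43, 'a': 81}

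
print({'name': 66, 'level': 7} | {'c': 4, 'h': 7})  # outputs {'name': 66, 'level': 7, 'c': 4, 'h': 7}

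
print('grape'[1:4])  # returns rap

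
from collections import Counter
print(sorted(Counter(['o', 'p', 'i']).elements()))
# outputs ['i', 'o', 'p']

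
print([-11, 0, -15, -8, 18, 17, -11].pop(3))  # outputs -8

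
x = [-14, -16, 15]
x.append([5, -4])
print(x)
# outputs [-14, -16, 15, [5, -4]]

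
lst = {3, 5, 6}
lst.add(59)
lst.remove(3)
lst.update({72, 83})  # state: {5, 6, 59, 72, 83}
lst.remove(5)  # {6, 59, 72, 83}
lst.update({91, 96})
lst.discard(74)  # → {6, 59, 72, 83, 91, 96}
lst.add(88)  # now {6, 59, 72, 83, 88, 91, 96}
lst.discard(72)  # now {6, 59, 83, 88, 91, 96}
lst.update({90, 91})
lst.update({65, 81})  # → {6, 59, 65, 81, 83, 88, 90, 91, 96}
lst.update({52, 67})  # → {6, 52, 59, 65, 67, 81, 83, 88, 90, 91, 96}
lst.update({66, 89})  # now {6, 52, 59, 65, 66, 67, 81, 83, 88, 89, 90, 91, 96}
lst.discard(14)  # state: {6, 52, 59, 65, 66, 67, 81, 83, 88, 89, 90, 91, 96}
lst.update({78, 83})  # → {6, 52, 59, 65, 66, 67, 78, 81, 83, 88, 89, 90, 91, 96}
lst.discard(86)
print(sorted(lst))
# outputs [6, 52, 59, 65, 66, 67, 78, 81, 83, 88, 89, 90, 91, 96]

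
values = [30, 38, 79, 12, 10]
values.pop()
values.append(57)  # [30, 38, 79, 12, 57]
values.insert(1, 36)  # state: [30, 36, 38, 79, 12, 57]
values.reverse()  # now [57, 12, 79, 38, 36, 30]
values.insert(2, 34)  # [57, 12, 34, 79, 38, 36, 30]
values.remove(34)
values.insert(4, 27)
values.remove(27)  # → [57, 12, 79, 38, 36, 30]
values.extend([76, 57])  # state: [57, 12, 79, 38, 36, 30, 76, 57]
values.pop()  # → 57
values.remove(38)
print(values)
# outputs [57, 12, 79, 36, 30, 76]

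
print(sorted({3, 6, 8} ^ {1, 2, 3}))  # [1, 2, 6, 8]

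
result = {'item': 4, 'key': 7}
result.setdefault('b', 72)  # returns 72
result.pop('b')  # 72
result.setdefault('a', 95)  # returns 95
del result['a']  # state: {'item': 4, 'key': 7}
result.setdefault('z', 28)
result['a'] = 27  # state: {'item': 4, 'key': 7, 'z': 28, 'a': 27}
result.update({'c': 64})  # {'item': 4, 'key': 7, 'z': 28, 'a': 27, 'c': 64}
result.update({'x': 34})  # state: {'item': 4, 'key': 7, 'z': 28, 'a': 27, 'c': 64, 'x': 34}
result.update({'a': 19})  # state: {'item': 4, 'key': 7, 'z': 28, 'a': 19, 'c': 64, 'x': 34}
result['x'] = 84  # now {'item': 4, 'key': 7, 'z': 28, 'a': 19, 'c': 64, 'x': 84}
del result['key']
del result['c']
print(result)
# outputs {'item': 4, 'z': 28, 'a': 19, 'x': 84}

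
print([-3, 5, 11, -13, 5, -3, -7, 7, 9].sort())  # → None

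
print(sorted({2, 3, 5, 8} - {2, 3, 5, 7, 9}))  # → [8]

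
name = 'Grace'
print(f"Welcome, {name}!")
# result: Welcome, Grace!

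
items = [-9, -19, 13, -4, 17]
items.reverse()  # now [17, -4, 13, -19, -9]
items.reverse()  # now [-9, -19, 13, -4, 17]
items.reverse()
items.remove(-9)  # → [17, -4, 13, -19]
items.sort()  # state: [-19, -4, 13, 17]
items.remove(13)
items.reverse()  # [17, -4, -19]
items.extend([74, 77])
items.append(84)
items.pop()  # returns 84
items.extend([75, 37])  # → [17, -4, -19, 74, 77, 75, 37]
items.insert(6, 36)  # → [17, -4, -19, 74, 77, 75, 36, 37]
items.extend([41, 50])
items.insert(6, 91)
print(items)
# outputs [17, -4, -19, 74, 77, 75, 91, 36, 37, 41, 50]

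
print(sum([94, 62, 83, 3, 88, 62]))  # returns 392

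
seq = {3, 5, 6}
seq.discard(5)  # {3, 6}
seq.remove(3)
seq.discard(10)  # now {6}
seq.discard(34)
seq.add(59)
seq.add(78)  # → {6, 59, 78}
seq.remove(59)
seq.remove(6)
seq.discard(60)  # {78}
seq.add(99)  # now {78, 99}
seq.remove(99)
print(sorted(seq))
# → [78]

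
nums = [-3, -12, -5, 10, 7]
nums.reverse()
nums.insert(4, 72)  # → [7, 10, -5, -12, 72, -3]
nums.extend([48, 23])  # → [7, 10, -5, -12, 72, -3, 48, 23]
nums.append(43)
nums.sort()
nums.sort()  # [-12, -5, -3, 7, 10, 23, 43, 48, 72]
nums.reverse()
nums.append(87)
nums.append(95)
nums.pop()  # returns 95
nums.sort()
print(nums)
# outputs [-12, -5, -3, 7, 10, 23, 43, 48, 72, 87]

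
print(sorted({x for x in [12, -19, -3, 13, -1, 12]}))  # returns [-19, -3, -1, 12, 13]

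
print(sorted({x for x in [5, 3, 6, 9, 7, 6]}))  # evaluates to [3, 5, 6, 7, 9]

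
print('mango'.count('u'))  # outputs 0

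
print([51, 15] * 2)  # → [51, 15, 51, 15]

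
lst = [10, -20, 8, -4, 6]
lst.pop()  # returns 6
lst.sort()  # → [-20, -4, 8, 10]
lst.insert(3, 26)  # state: [-20, -4, 8, 26, 10]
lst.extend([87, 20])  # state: [-20, -4, 8, 26, 10, 87, 20]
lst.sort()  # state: [-20, -4, 8, 10, 20, 26, 87]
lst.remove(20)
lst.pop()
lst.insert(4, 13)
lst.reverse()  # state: [26, 13, 10, 8, -4, -20]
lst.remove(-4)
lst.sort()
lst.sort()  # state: [-20, 8, 10, 13, 26]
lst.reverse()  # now [26, 13, 10, 8, -20]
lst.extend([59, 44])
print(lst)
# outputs [26, 13, 10, 8, -20, 59, 44]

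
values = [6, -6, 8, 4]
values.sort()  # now [-6, 4, 6, 8]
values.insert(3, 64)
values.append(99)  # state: [-6, 4, 6, 64, 8, 99]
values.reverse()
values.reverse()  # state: [-6, 4, 6, 64, 8, 99]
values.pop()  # 99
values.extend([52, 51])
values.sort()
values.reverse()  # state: [64, 52, 51, 8, 6, 4, -6]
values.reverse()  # [-6, 4, 6, 8, 51, 52, 64]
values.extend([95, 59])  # [-6, 4, 6, 8, 51, 52, 64, 95, 59]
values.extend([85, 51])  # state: [-6, 4, 6, 8, 51, 52, 64, 95, 59, 85, 51]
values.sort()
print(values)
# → [-6, 4, 6, 8, 51, 51, 52, 59, 64, 85, 95]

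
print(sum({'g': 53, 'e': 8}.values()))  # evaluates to 61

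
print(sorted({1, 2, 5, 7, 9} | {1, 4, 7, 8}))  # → [1, 2, 4, 5, 7, 8, 9]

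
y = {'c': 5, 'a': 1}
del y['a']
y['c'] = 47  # {'c': 47}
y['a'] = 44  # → {'c': 47, 'a': 44}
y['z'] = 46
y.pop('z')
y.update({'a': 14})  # {'c': 47, 'a': 14}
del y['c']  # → {'a': 14}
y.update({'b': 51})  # {'a': 14, 'b': 51}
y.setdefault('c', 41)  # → 41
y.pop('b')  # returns 51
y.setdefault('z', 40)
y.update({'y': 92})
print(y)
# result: {'a': 14, 'c': 41, 'z': 40, 'y': 92}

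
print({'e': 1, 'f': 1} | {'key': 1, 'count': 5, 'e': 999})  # {'e': 999, 'f': 1, 'key': 1, 'count': 5}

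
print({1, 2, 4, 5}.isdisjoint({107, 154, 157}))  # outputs True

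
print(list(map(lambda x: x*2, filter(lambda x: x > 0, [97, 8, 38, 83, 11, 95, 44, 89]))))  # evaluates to [194, 16, 76, 166, 22, 190, 88, 178]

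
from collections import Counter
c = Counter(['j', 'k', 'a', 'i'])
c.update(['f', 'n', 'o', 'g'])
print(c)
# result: Counter({'j': 1, 'k': 1, 'a': 1, 'i': 1, 'f': 1, 'n': 1, 'o': 1, 'g': 1})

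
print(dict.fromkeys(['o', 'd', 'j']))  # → {'o': None, 'd': None, 'j': None}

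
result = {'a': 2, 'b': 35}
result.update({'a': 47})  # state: {'a': 47, 'b': 35}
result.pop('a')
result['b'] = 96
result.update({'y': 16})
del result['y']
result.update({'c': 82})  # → {'b': 96, 'c': 82}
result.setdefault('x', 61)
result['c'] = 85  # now {'b': 96, 'c': 85, 'x': 61}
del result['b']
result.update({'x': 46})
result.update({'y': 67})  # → {'c': 85, 'x': 46, 'y': 67}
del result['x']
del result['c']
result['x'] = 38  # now {'y': 67, 'x': 38}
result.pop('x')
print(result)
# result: {'y': 67}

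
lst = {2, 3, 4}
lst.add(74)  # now {2, 3, 4, 74}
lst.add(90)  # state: {2, 3, 4, 74, 90}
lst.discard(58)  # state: {2, 3, 4, 74, 90}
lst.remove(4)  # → {2, 3, 74, 90}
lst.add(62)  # {2, 3, 62, 74, 90}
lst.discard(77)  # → {2, 3, 62, 74, 90}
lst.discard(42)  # {2, 3, 62, 74, 90}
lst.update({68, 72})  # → {2, 3, 62, 68, 72, 74, 90}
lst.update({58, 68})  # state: {2, 3, 58, 62, 68, 72, 74, 90}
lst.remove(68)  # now {2, 3, 58, 62, 72, 74, 90}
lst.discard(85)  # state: {2, 3, 58, 62, 72, 74, 90}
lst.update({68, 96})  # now {2, 3, 58, 62, 68, 72, 74, 90, 96}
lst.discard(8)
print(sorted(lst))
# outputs [2, 3, 58, 62, 68, 72, 74, 90, 96]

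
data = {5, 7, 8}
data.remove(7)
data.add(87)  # {5, 8, 87}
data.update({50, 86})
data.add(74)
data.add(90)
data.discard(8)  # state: {5, 50, 74, 86, 87, 90}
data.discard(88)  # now {5, 50, 74, 86, 87, 90}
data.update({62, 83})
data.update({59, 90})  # {5, 50, 59, 62, 74, 83, 86, 87, 90}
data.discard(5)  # {50, 59, 62, 74, 83, 86, 87, 90}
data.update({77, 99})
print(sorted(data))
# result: [50, 59, 62, 74, 77, 83, 86, 87, 90, 99]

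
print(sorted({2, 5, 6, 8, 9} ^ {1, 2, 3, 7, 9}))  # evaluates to [1, 3, 5, 6, 7, 8]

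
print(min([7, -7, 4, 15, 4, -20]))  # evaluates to -20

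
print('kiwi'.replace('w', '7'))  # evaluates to ki7i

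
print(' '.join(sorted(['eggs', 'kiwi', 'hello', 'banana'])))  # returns banana eggs hello kiwi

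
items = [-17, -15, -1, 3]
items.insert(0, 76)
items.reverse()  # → [3, -1, -15, -17, 76]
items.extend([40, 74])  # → [3, -1, -15, -17, 76, 40, 74]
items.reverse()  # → [74, 40, 76, -17, -15, -1, 3]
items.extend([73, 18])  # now [74, 40, 76, -17, -15, -1, 3, 73, 18]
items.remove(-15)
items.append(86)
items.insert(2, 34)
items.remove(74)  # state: [40, 34, 76, -17, -1, 3, 73, 18, 86]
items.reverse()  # [86, 18, 73, 3, -1, -17, 76, 34, 40]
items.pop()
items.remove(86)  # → [18, 73, 3, -1, -17, 76, 34]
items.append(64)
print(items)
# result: [18, 73, 3, -1, -17, 76, 34, 64]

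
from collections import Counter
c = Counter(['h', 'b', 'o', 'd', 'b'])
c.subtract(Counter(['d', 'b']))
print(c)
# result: Counter({'h': 1, 'b': 1, 'o': 1, 'd': 0})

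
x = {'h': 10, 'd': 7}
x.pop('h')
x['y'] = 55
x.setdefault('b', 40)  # 40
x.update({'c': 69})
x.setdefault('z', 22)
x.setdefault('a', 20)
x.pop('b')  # 40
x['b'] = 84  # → {'d': 7, 'y': 55, 'c': 69, 'z': 22, 'a': 20, 'b': 84}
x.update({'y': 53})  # {'d': 7, 'y': 53, 'c': 69, 'z': 22, 'a': 20, 'b': 84}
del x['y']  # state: {'d': 7, 'c': 69, 'z': 22, 'a': 20, 'b': 84}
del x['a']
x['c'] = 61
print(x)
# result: {'d': 7, 'c': 61, 'z': 22, 'b': 84}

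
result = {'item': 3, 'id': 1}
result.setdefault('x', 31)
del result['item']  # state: {'id': 1, 'x': 31}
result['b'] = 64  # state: {'id': 1, 'x': 31, 'b': 64}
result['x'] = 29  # {'id': 1, 'x': 29, 'b': 64}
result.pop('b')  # 64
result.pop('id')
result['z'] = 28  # {'x': 29, 'z': 28}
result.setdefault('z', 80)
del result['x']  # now {'z': 28}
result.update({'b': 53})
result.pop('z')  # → 28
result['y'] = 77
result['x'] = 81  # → {'b': 53, 'y': 77, 'x': 81}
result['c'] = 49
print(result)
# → {'b': 53, 'y': 77, 'x': 81, 'c': 49}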